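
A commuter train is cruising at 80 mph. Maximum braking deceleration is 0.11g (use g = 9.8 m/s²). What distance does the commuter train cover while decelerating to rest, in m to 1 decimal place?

Braking distance ≈ 593.2 m

80 mph × 0.44704 = 35.7632 m/s.
a = 0.11 × 9.8 = 1.078 m/s².
Braking distance = v²/(2a) = 35.7632² / (2 × 1.078) = 1279.006 / 2.156 = 593.231 m.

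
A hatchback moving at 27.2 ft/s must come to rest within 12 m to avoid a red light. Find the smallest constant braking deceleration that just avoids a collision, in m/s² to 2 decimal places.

Required deceleration ≈ 2.86 m/s²

27.2 ft/s × 0.3048 = 8.2906 m/s.
v² = 2a·d ⇒ a = v²/(2d) = 8.2906² / (2 × 12.000) = 68.734 / 24.000 = 2.8639 m/s².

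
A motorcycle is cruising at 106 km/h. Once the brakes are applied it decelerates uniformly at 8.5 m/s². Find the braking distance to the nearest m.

Braking distance ≈ 51 m

106 km/h ÷ 3.6 = 29.4444 m/s.
Braking distance = v²/(2a) = 29.4444² / (2 × 8.500) = 866.973 / 17.000 = 50.998 m.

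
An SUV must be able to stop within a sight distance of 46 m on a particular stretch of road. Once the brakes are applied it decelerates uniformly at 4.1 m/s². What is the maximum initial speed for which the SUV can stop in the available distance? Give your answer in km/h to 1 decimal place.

v²/(2a) = d ⇒ v = √(2 × 4.100 × 46) = √377.20 = 19.4216 m/s.
19.4216 m/s × 3.6 = 69.918 km/h.

Maximum speed ≈ 69.9 km/h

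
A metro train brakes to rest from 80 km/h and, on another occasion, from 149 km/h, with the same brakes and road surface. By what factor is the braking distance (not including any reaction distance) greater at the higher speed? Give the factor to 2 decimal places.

Braking distance d = v²/(2a), so with a fixed, d ∝ v².
Factor = (149/80)² = 1.8625² = 3.4689.

Factor ≈ 3.47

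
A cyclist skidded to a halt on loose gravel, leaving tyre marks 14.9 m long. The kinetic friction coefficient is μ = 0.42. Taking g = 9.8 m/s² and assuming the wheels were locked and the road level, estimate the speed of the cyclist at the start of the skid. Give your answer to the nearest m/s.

Deceleration a = μg = 0.42 × 9.8 = 4.116 m/s².
v = √(2a·d) = √(2 × 4.116 × 14.9) = √122.657 = 11.0751 m/s.

Initial speed ≈ 11 m/s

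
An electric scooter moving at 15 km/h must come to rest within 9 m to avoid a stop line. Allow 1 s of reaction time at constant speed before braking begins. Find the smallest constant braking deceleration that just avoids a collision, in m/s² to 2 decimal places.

15 km/h ÷ 3.6 = 4.1667 m/s.
Distance covered during reaction = 4.1667 × 1 = 4.167 m.
Distance available for braking: 9 − 4.167 = 4.833 m.
v² = 2a·d ⇒ a = v²/(2d) = 4.1667² / (2 × 4.833) = 17.361 / 9.666 = 1.7961 m/s².

Required deceleration ≈ 1.80 m/s²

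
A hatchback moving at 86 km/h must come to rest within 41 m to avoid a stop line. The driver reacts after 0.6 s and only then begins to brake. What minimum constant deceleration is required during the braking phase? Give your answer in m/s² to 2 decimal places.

86 km/h ÷ 3.6 = 23.8889 m/s.
Distance covered during reaction = 23.8889 × 0.6 = 14.333 m.
Distance available for braking: 41 − 14.333 = 26.667 m.
v² = 2a·d ⇒ a = v²/(2d) = 23.8889² / (2 × 26.667) = 570.680 / 53.334 = 10.7001 m/s².

Required deceleration ≈ 10.70 m/s²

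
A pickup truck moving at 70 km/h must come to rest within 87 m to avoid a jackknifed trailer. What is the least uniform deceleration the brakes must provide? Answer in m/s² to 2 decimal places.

Required deceleration ≈ 2.17 m/s²

70 km/h ÷ 3.6 = 19.4444 m/s.
v² = 2a·d ⇒ a = v²/(2d) = 19.4444² / (2 × 87.000) = 378.085 / 174.000 = 2.1729 m/s².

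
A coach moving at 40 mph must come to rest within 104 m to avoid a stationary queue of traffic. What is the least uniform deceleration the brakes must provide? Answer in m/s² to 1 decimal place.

40 mph × 0.44704 = 17.8816 m/s.
v² = 2a·d ⇒ a = v²/(2d) = 17.8816² / (2 × 104.000) = 319.752 / 208.000 = 1.5373 m/s².

Required deceleration ≈ 1.5 m/s²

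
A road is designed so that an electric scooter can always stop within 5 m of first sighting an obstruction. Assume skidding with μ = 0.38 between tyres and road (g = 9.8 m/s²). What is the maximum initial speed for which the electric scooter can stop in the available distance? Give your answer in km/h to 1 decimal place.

Maximum speed ≈ 22.0 km/h

a = μg = 0.38 × 9.8 = 3.724 m/s².
v²/(2a) = d ⇒ v = √(2 × 3.724 × 5) = √37.24 = 6.1025 m/s.
6.1025 m/s × 3.6 = 21.969 km/h.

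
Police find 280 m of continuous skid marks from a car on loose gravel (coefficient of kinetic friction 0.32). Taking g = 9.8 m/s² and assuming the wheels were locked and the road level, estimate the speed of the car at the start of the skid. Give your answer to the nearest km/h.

Initial speed ≈ 151 km/h

Deceleration a = μg = 0.32 × 9.8 = 3.136 m/s².
v = √(2a·d) = √(2 × 3.136 × 280) = √1756.160 = 41.9066 m/s.
= 41.9066 × 3.6 = 150.864 km/h.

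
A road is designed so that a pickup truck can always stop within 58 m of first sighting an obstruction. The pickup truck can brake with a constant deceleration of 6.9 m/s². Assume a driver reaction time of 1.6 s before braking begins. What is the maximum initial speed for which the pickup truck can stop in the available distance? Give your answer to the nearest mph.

Maximum speed ≈ 43 mph

Stopping distance: v·t_r + v²/(2a) = 58 with t_r = 1.6 s and a = 6.900 m/s².
So v² + 22.080 v − 800.40 = 0.
Positive root: v = −a·t_r + √((a·t_r)² + 2a·d) = −11.040 + √(121.882 + 800.40) = 19.3291 m/s.
19.3291 m/s ÷ 0.44704 = 43.238 mph.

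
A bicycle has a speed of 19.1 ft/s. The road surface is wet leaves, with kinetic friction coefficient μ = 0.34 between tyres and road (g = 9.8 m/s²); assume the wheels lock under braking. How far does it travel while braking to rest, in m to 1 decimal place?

Braking distance ≈ 5.1 m

19.1 ft/s × 0.3048 = 5.8217 m/s.
a = μg = 0.34 × 9.8 = 3.332 m/s².
Braking distance = v²/(2a) = 5.8217² / (2 × 3.332) = 33.892 / 6.664 = 5.086 m.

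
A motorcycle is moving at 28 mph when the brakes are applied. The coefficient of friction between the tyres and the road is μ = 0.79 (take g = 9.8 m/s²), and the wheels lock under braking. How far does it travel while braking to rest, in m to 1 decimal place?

28 mph × 0.44704 = 12.5171 m/s.
a = μg = 0.79 × 9.8 = 7.742 m/s².
Braking distance = v²/(2a) = 12.5171² / (2 × 7.742) = 156.678 / 15.484 = 10.119 m.

Braking distance ≈ 10.1 m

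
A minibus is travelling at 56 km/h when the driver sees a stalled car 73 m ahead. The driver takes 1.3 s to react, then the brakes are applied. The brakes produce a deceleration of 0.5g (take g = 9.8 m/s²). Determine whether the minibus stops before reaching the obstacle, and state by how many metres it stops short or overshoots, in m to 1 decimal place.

56 km/h ÷ 3.6 = 15.5556 m/s.
a = 0.5 × 9.8 = 4.900 m/s².
Reaction distance = 15.5556 × 1.3 = 20.222 m.
Braking distance = v²/(2a) = 241.977 / 9.800 = 24.692 m.
Total stopping distance = 20.222 + 24.692 = 44.914 m, vs 73 m available — it stops with 73 − 44.914 = 28.086 m to spare.

Yes — it stops 28.1 m short of the obstacle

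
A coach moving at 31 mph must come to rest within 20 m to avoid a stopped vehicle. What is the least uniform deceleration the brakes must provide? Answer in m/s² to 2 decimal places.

Required deceleration ≈ 4.80 m/s²

31 mph × 0.44704 = 13.8582 m/s.
v² = 2a·d ⇒ a = v²/(2d) = 13.8582² / (2 × 20.000) = 192.050 / 40.000 = 4.8013 m/s².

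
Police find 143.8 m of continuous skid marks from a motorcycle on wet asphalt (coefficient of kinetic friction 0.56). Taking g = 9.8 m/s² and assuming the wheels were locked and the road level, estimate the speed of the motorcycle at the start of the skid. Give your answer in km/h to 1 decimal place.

Initial speed ≈ 143.0 km/h

Deceleration a = μg = 0.56 × 9.8 = 5.488 m/s².
v = √(2a·d) = √(2 × 5.488 × 143.8) = √1578.349 = 39.7284 m/s.
= 39.7284 × 3.6 = 143.022 km/h.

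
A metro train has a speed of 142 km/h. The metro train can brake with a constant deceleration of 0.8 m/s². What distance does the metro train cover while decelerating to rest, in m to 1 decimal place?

Braking distance ≈ 972.4 m

142 km/h ÷ 3.6 = 39.4444 m/s.
Braking distance = v²/(2a) = 39.4444² / (2 × 0.800) = 1555.861 / 1.600 = 972.413 m.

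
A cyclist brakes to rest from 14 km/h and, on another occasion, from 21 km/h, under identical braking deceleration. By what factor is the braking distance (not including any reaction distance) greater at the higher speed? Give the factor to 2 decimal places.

Braking distance d = v²/(2a), so with a fixed, d ∝ v².
Factor = (21/14)² = 1.5000² = 2.2500.

Factor ≈ 2.25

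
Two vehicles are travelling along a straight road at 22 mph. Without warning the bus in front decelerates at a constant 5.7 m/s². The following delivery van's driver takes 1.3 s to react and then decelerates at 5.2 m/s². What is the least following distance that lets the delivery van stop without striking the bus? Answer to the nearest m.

22 mph × 0.44704 = 9.8349 m/s.
Leader travels v²/(2a_L) = 96.725 / 11.400 = 8.485 m before stopping.
Follower covers v·t_r = 9.8349 × 1.3 = 12.785 m while reacting, then v²/(2a_F) = 96.725 / 10.400 = 9.300 m while braking, for a total of 12.785 + 9.300 = 22.085 m.
Since a_F ≤ a_L and the follower starts braking later, the follower is never slower than the leader, so the closest approach is when both have stopped.
Minimum gap = 22.085 − 8.485 = 13.600 m.

Minimum gap ≈ 14 m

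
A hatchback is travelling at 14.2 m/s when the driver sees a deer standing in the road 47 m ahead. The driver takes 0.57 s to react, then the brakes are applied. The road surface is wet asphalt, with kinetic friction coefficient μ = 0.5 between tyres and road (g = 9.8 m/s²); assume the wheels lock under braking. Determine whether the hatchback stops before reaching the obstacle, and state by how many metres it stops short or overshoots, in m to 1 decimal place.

Yes — it stops 18.3 m short of the obstacle

a = μg = 0.5 × 9.8 = 4.900 m/s².
Reaction distance = 14.2000 × 0.57 = 8.094 m.
Braking distance = v²/(2a) = 201.640 / 9.800 = 20.576 m.
Total stopping distance = 8.094 + 20.576 = 28.670 m, vs 47 m available — it stops with 47 − 28.670 = 18.330 m to spare.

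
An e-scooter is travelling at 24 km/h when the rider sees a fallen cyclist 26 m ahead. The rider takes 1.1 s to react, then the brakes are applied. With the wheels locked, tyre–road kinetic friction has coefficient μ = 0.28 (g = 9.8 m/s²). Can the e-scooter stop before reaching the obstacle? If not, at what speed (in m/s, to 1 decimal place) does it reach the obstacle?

24 km/h ÷ 3.6 = 6.6667 m/s.
a = μg = 0.28 × 9.8 = 2.744 m/s².
Reaction distance = 6.6667 × 1.1 = 7.333 m.
Braking distance = v²/(2a) = 44.445 / 5.488 = 8.099 m.
Total stopping distance = 7.333 + 8.099 = 15.432 m, vs 26 m available — it stops with 26 − 15.432 = 10.568 m to spare.

Yes — it stops about 10.6 m short of the obstacle, so it never reaches it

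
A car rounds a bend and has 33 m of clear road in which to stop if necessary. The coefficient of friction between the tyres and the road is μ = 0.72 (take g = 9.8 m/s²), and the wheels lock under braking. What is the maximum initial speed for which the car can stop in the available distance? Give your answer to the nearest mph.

a = μg = 0.72 × 9.8 = 7.056 m/s².
v²/(2a) = d ⇒ v = √(2 × 7.056 × 33) = √465.70 = 21.5801 m/s.
21.5801 m/s ÷ 0.44704 = 48.273 mph.

Maximum speed ≈ 48 mph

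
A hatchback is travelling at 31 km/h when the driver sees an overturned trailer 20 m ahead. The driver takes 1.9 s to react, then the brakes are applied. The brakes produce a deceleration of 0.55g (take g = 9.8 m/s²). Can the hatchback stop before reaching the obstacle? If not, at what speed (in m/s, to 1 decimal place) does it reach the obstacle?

No — it strikes the obstacle at 5.9 m/s

31 km/h ÷ 3.6 = 8.6111 m/s.
a = 0.55 × 9.8 = 5.390 m/s².
Reaction distance = 8.6111 × 1.9 = 16.361 m.
Braking distance needed to stop: v²/(2a) = 74.151 / 10.780 = 6.879 m, so total needed = 16.361 + 6.879 = 23.240 m > 20 m — it cannot stop.
Distance remaining when braking begins: 20 − 16.361 = 3.639 m.
v² = v₀² − 2a·d = 74.151 − 2 × 5.390 × 3.639 = 34.923 m²/s².
v = √34.923 = 5.910 m/s.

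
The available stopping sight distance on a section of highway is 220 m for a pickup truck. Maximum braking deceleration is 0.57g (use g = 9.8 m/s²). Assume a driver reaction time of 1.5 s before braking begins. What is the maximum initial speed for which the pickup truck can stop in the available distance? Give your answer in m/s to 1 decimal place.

Maximum speed ≈ 41.9 m/s

a = 0.57 × 9.8 = 5.586 m/s².
Stopping distance: v·t_r + v²/(2a) = 220 with t_r = 1.5 s and a = 5.586 m/s².
So v² + 16.758 v − 2457.84 = 0.
Positive root: v = −a·t_r + √((a·t_r)² + 2a·d) = −8.379 + √(70.208 + 2457.84) = 41.9007 m/s.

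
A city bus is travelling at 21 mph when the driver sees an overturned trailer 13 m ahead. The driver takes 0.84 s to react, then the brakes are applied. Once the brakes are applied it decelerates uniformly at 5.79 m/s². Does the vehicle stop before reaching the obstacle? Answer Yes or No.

21 mph × 0.44704 = 9.3878 m/s.
Reaction distance = 9.3878 × 0.84 = 7.886 m.
Braking distance = v²/(2a) = 88.131 / 11.580 = 7.611 m.
Total stopping distance = 7.886 + 7.611 = 15.497 m, vs 13 m available — it cannot stop in time and overshoots by 15.497 − 13 = 2.497 m.

No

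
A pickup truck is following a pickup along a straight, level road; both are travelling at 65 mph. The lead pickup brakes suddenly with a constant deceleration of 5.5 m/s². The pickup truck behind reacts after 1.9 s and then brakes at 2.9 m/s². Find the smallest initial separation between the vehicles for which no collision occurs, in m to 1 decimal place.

65 mph × 0.44704 = 29.0576 m/s.
Leader travels v²/(2a_L) = 844.344 / 11.000 = 76.759 m before stopping.
Follower covers v·t_r = 29.0576 × 1.9 = 55.209 m while reacting, then v²/(2a_F) = 844.344 / 5.800 = 145.577 m while braking, for a total of 55.209 + 145.577 = 200.786 m.
Since a_F ≤ a_L and the follower starts braking later, the follower is never slower than the leader, so the closest approach is when both have stopped.
Minimum gap = 200.786 − 76.759 = 124.027 m.

Minimum gap ≈ 124.0 m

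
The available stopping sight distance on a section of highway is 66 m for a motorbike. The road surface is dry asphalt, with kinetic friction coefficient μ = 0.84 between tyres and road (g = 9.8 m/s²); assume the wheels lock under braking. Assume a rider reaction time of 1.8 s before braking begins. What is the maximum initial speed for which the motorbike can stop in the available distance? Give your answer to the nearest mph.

Maximum speed ≈ 48 mph

a = μg = 0.84 × 9.8 = 8.232 m/s².
Stopping distance: v·t_r + v²/(2a) = 66 with t_r = 1.8 s and a = 8.232 m/s².
So v² + 29.635 v − 1086.62 = 0.
Positive root: v = −a·t_r + √((a·t_r)² + 2a·d) = −14.818 + √(219.573 + 1086.62) = 21.3233 m/s.
21.3233 m/s ÷ 0.44704 = 47.699 mph.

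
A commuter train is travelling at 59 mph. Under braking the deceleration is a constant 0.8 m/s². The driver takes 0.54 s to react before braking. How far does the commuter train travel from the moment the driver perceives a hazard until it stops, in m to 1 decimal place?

Total stopping distance ≈ 449.0 m

59 mph × 0.44704 = 26.3754 m/s.
Reaction distance = v·t_r = 26.3754 × 0.54 = 14.243 m.
Braking distance = v²/(2a) = 26.3754² / (2 × 0.800) = 695.662 / 1.600 = 434.789 m.
Total = 14.243 + 434.789 = 449.032 m.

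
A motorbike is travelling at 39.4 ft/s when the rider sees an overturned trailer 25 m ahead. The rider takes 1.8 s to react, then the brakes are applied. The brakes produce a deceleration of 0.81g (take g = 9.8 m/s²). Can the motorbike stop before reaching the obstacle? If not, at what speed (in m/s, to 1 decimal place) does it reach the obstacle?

No — it strikes the obstacle at 9.5 m/s

39.4 ft/s × 0.3048 = 12.0091 m/s.
a = 0.81 × 9.8 = 7.938 m/s².
Reaction distance = 12.0091 × 1.8 = 21.616 m.
Braking distance needed to stop: v²/(2a) = 144.218 / 15.876 = 9.084 m, so total needed = 21.616 + 9.084 = 30.700 m > 25 m — it cannot stop.
Distance remaining when braking begins: 25 − 21.616 = 3.384 m.
v² = v₀² − 2a·d = 144.218 − 2 × 7.938 × 3.384 = 90.494 m²/s².
v = √90.494 = 9.513 m/s.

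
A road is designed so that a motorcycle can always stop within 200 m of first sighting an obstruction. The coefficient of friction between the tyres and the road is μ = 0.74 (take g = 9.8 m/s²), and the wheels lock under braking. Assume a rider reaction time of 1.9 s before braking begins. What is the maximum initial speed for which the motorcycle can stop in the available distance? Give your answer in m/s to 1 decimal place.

Maximum speed ≈ 41.8 m/s

a = μg = 0.74 × 9.8 = 7.252 m/s².
Stopping distance: v·t_r + v²/(2a) = 200 with t_r = 1.9 s and a = 7.252 m/s².
So v² + 27.558 v − 2900.80 = 0.
Positive root: v = −a·t_r + √((a·t_r)² + 2a·d) = −13.779 + √(189.861 + 2900.80) = 41.8147 m/s.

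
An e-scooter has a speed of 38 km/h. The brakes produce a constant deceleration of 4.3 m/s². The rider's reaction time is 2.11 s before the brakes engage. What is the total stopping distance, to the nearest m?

Total stopping distance ≈ 35 m

38 km/h ÷ 3.6 = 10.5556 m/s.
Reaction distance = v·t_r = 10.5556 × 2.11 = 22.272 m.
Braking distance = v²/(2a) = 10.5556² / (2 × 4.300) = 111.421 / 8.600 = 12.956 m.
Total = 22.272 + 12.956 = 35.228 m.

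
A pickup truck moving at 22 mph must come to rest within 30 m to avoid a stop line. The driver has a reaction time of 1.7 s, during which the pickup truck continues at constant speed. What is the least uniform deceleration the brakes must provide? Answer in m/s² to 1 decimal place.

22 mph × 0.44704 = 9.8349 m/s.
Distance covered during reaction = 9.8349 × 1.7 = 16.719 m.
Distance available for braking: 30 − 16.719 = 13.281 m.
v² = 2a·d ⇒ a = v²/(2d) = 9.8349² / (2 × 13.281) = 96.725 / 26.562 = 3.6415 m/s².

Required deceleration ≈ 3.6 m/s²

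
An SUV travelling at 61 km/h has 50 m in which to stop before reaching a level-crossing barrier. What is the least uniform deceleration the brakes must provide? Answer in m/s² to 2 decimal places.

Required deceleration ≈ 2.87 m/s²

61 km/h ÷ 3.6 = 16.9444 m/s.
v² = 2a·d ⇒ a = v²/(2d) = 16.9444² / (2 × 50.000) = 287.113 / 100.000 = 2.8711 m/s².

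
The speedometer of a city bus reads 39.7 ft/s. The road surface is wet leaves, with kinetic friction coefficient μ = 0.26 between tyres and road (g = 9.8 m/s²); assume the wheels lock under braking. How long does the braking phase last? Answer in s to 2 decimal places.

39.7 ft/s × 0.3048 = 12.1006 m/s.
a = μg = 0.26 × 9.8 = 2.548 m/s².
Braking time = v/a = 12.1006 / 2.548 = 4.749 s.

Braking time ≈ 4.75 s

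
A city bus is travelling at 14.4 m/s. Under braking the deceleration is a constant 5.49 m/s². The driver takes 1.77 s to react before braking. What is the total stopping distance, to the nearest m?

Reaction distance = v·t_r = 14.4000 × 1.77 = 25.488 m.
Braking distance = v²/(2a) = 14.4000² / (2 × 5.490) = 207.360 / 10.980 = 18.885 m.
Total = 25.488 + 18.885 = 44.373 m.

Total stopping distance ≈ 44 m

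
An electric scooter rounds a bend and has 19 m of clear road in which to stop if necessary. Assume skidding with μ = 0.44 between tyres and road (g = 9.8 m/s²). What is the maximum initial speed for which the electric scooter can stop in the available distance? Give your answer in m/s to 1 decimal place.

a = μg = 0.44 × 9.8 = 4.312 m/s².
v²/(2a) = d ⇒ v = √(2 × 4.312 × 19) = √163.86 = 12.8008 m/s.

Maximum speed ≈ 12.8 m/s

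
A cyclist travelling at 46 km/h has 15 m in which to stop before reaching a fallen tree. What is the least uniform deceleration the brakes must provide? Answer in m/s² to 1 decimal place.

46 km/h ÷ 3.6 = 12.7778 m/s.
v² = 2a·d ⇒ a = v²/(2d) = 12.7778² / (2 × 15.000) = 163.272 / 30.000 = 5.4424 m/s².

Required deceleration ≈ 5.4 m/s²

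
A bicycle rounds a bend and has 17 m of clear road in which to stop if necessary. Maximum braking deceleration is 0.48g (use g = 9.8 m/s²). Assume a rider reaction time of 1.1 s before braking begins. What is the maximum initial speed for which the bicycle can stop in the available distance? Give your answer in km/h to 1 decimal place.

a = 0.48 × 9.8 = 4.704 m/s².
Stopping distance: v·t_r + v²/(2a) = 17 with t_r = 1.1 s and a = 4.704 m/s².
So v² + 10.349 v − 159.94 = 0.
Positive root: v = −a·t_r + √((a·t_r)² + 2a·d) = −5.174 + √(26.770 + 159.94) = 8.4902 m/s.
8.4902 m/s × 3.6 = 30.565 km/h.

Maximum speed ≈ 30.6 km/h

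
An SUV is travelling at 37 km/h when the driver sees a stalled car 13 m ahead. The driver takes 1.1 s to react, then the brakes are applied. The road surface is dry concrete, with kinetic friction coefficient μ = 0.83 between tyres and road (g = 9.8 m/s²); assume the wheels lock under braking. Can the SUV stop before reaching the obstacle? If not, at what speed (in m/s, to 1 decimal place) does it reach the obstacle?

No — it strikes the obstacle at 8.8 m/s

37 km/h ÷ 3.6 = 10.2778 m/s.
a = μg = 0.83 × 9.8 = 8.134 m/s².
Reaction distance = 10.2778 × 1.1 = 11.306 m.
Braking distance needed to stop: v²/(2a) = 105.633 / 16.268 = 6.493 m, so total needed = 11.306 + 6.493 = 17.799 m > 13 m — it cannot stop.
Distance remaining when braking begins: 13 − 11.306 = 1.694 m.
v² = v₀² − 2a·d = 105.633 − 2 × 8.134 × 1.694 = 78.075 m²/s².
v = √78.075 = 8.836 m/s.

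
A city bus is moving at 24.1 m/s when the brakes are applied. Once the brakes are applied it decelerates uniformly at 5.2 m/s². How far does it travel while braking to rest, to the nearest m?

Braking distance ≈ 56 m

Braking distance = v²/(2a) = 24.1000² / (2 × 5.200) = 580.810 / 10.400 = 55.847 m.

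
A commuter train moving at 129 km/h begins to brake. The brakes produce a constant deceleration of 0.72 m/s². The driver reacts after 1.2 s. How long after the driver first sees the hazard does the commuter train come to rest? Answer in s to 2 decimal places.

Total time ≈ 50.97 s

129 km/h ÷ 3.6 = 35.8333 m/s.
Braking time = v/a = 35.8333 / 0.720 = 49.768 s.
Total = 1.2 + 49.768 = 50.968 s.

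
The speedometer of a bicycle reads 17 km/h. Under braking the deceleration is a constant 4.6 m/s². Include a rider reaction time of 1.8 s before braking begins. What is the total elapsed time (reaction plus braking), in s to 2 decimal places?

Total time ≈ 2.83 s

17 km/h ÷ 3.6 = 4.7222 m/s.
Braking time = v/a = 4.7222 / 4.600 = 1.027 s.
Total = 1.8 + 1.027 = 2.827 s.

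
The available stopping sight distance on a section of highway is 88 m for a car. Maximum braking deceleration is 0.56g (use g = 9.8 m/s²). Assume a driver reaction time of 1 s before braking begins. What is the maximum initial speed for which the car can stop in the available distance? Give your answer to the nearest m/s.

a = 0.56 × 9.8 = 5.488 m/s².
Stopping distance: v·t_r + v²/(2a) = 88 with t_r = 1 s and a = 5.488 m/s².
So v² + 10.976 v − 965.89 = 0.
Positive root: v = −a·t_r + √((a·t_r)² + 2a·d) = −5.488 + √(30.118 + 965.89) = 26.0716 m/s.

Maximum speed ≈ 26 m/s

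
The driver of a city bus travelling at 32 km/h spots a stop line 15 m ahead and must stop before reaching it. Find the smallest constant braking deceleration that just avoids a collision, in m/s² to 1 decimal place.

Required deceleration ≈ 2.6 m/s²

32 km/h ÷ 3.6 = 8.8889 m/s.
v² = 2a·d ⇒ a = v²/(2d) = 8.8889² / (2 × 15.000) = 79.013 / 30.000 = 2.6338 m/s².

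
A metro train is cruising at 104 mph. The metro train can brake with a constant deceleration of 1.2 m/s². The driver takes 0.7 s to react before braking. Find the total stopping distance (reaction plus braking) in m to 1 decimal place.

104 mph × 0.44704 = 46.4922 m/s.
Reaction distance = v·t_r = 46.4922 × 0.7 = 32.545 m.
Braking distance = v²/(2a) = 46.4922² / (2 × 1.200) = 2161.525 / 2.400 = 900.635 m.
Total = 32.545 + 900.635 = 933.180 m.

Total stopping distance ≈ 933.2 m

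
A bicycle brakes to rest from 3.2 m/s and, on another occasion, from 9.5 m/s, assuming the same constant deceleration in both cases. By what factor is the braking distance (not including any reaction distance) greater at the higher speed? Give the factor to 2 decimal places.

Factor ≈ 8.81

Braking distance d = v²/(2a), so with a fixed, d ∝ v².
Factor = (9.5/3.2)² = 2.9688² = 8.8138.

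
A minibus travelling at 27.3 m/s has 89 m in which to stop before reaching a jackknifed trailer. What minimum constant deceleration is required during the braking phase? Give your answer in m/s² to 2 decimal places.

v² = 2a·d ⇒ a = v²/(2d) = 27.3000² / (2 × 89.000) = 745.290 / 178.000 = 4.1870 m/s².

Required deceleration ≈ 4.19 m/s²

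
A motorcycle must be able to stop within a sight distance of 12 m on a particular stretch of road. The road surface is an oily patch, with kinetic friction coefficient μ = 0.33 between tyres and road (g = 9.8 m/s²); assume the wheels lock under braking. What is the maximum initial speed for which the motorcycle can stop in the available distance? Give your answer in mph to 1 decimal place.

Maximum speed ≈ 19.7 mph

a = μg = 0.33 × 9.8 = 3.234 m/s².
v²/(2a) = d ⇒ v = √(2 × 3.234 × 12) = √77.62 = 8.8102 m/s.
8.8102 m/s ÷ 0.44704 = 19.708 mph.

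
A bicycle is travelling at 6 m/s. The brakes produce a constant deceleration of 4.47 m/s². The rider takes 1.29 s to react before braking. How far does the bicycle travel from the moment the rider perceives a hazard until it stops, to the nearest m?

Reaction distance = v·t_r = 6.0000 × 1.29 = 7.740 m.
Braking distance = v²/(2a) = 6.0000² / (2 × 4.470) = 36.000 / 8.940 = 4.027 m.
Total = 7.740 + 4.027 = 11.767 m.

Total stopping distance ≈ 12 m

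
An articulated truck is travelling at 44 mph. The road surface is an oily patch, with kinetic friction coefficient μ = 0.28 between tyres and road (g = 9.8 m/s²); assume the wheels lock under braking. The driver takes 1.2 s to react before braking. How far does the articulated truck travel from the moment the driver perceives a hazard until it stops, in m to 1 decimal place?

Total stopping distance ≈ 94.1 m

44 mph × 0.44704 = 19.6698 m/s.
a = μg = 0.28 × 9.8 = 2.744 m/s².
Reaction distance = v·t_r = 19.6698 × 1.2 = 23.604 m.
Braking distance = v²/(2a) = 19.6698² / (2 × 2.744) = 386.901 / 5.488 = 70.499 m.
Total = 23.604 + 70.499 = 94.103 m.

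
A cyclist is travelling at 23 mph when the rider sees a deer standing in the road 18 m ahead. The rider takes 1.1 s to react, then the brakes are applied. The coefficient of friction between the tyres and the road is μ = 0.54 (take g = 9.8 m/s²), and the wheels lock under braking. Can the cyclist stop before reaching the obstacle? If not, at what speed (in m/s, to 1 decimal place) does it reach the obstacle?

23 mph × 0.44704 = 10.2819 m/s.
a = μg = 0.54 × 9.8 = 5.292 m/s².
Reaction distance = 10.2819 × 1.1 = 11.310 m.
Braking distance needed to stop: v²/(2a) = 105.717 / 10.584 = 9.988 m, so total needed = 11.310 + 9.988 = 21.298 m > 18 m — it cannot stop.
Distance remaining when braking begins: 18 − 11.310 = 6.690 m.
v² = v₀² − 2a·d = 105.717 − 2 × 5.292 × 6.690 = 34.910 m²/s².
v = √34.910 = 5.908 m/s.

No — it strikes the obstacle at 5.9 m/s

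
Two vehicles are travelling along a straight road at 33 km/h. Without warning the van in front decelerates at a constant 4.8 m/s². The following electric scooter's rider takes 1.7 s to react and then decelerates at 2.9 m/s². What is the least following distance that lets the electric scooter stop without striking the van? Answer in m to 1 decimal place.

Minimum gap ≈ 21.3 m

33 km/h ÷ 3.6 = 9.1667 m/s.
Leader travels v²/(2a_L) = 84.028 / 9.600 = 8.753 m before stopping.
Follower covers v·t_r = 9.1667 × 1.7 = 15.583 m while reacting, then v²/(2a_F) = 84.028 / 5.800 = 14.488 m while braking, for a total of 15.583 + 14.488 = 30.071 m.
Since a_F ≤ a_L and the follower starts braking later, the follower is never slower than the leader, so the closest approach is when both have stopped.
Minimum gap = 30.071 − 8.753 = 21.318 m.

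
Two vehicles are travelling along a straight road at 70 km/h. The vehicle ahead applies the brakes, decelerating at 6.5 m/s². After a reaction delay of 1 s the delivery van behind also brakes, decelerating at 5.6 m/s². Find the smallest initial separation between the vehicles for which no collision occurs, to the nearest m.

Minimum gap ≈ 24 m

70 km/h ÷ 3.6 = 19.4444 m/s.
Leader travels v²/(2a_L) = 378.085 / 13.000 = 29.083 m before stopping.
Follower covers v·t_r = 19.4444 × 1 = 19.444 m while reacting, then v²/(2a_F) = 378.085 / 11.200 = 33.758 m while braking, for a total of 19.444 + 33.758 = 53.202 m.
Since a_F ≤ a_L and the follower starts braking later, the follower is never slower than the leader, so the closest approach is when both have stopped.
Minimum gap = 53.202 − 29.083 = 24.119 m.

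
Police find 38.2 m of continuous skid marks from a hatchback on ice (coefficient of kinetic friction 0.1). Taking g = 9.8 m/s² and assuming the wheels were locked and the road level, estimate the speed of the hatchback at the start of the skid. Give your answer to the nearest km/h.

Initial speed ≈ 31 km/h

Deceleration a = μg = 0.1 × 9.8 = 0.980 m/s².
v = √(2a·d) = √(2 × 0.980 × 38.2) = √74.872 = 8.6529 m/s.
= 8.6529 × 3.6 = 31.150 km/h.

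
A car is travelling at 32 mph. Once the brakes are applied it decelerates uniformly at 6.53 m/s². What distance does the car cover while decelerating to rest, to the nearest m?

32 mph × 0.44704 = 14.3053 m/s.
Braking distance = v²/(2a) = 14.3053² / (2 × 6.530) = 204.642 / 13.060 = 15.669 m.

Braking distance ≈ 16 m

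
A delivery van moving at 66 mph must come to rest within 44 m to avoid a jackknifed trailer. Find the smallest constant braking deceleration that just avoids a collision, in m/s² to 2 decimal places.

Required deceleration ≈ 9.89 m/s²

66 mph × 0.44704 = 29.5046 m/s.
v² = 2a·d ⇒ a = v²/(2d) = 29.5046² / (2 × 44.000) = 870.521 / 88.000 = 9.8923 m/s².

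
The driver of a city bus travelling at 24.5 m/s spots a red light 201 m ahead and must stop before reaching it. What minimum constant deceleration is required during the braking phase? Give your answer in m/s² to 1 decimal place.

Required deceleration ≈ 1.5 m/s²

v² = 2a·d ⇒ a = v²/(2d) = 24.5000² / (2 × 201.000) = 600.250 / 402.000 = 1.4932 m/s².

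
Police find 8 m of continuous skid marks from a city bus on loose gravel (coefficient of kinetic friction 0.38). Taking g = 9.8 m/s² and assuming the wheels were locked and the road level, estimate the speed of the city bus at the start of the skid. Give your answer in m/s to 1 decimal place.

Deceleration a = μg = 0.38 × 9.8 = 3.724 m/s².
v = √(2a·d) = √(2 × 3.724 × 8) = √59.584 = 7.7191 m/s.

Initial speed ≈ 7.7 m/s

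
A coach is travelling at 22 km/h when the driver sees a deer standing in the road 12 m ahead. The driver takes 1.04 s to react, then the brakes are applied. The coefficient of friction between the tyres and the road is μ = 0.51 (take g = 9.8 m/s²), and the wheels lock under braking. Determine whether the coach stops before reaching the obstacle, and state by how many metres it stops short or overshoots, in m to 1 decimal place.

22 km/h ÷ 3.6 = 6.1111 m/s.
a = μg = 0.51 × 9.8 = 4.998 m/s².
Reaction distance = 6.1111 × 1.04 = 6.356 m.
Braking distance = v²/(2a) = 37.346 / 9.996 = 3.736 m.
Total stopping distance = 6.356 + 3.736 = 10.092 m, vs 12 m available — it stops with 12 − 10.092 = 1.908 m to spare.

Yes — it stops 1.9 m short of the obstacle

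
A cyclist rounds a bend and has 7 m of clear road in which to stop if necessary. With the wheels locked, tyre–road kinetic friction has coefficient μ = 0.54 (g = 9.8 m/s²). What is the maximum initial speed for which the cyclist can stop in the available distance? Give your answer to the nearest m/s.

Maximum speed ≈ 9 m/s

a = μg = 0.54 × 9.8 = 5.292 m/s².
v²/(2a) = d ⇒ v = √(2 × 5.292 × 7) = √74.09 = 8.6076 m/s.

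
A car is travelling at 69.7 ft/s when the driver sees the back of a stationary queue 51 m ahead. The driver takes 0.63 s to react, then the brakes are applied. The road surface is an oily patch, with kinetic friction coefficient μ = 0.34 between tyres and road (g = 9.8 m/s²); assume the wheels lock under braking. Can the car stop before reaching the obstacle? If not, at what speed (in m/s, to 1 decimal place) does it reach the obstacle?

No — it strikes the obstacle at 14.2 m/s

69.7 ft/s × 0.3048 = 21.2446 m/s.
a = μg = 0.34 × 9.8 = 3.332 m/s².
Reaction distance = 21.2446 × 0.63 = 13.384 m.
Braking distance needed to stop: v²/(2a) = 451.333 / 6.664 = 67.727 m, so total needed = 13.384 + 67.727 = 81.111 m > 51 m — it cannot stop.
Distance remaining when braking begins: 51 − 13.384 = 37.616 m.
v² = v₀² − 2a·d = 451.333 − 2 × 3.332 × 37.616 = 200.660 m²/s².
v = √200.660 = 14.165 m/s.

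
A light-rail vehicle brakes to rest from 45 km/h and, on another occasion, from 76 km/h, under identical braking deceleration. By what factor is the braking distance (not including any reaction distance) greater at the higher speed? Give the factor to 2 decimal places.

Factor ≈ 2.85

Braking distance d = v²/(2a), so with a fixed, d ∝ v².
Factor = (76/45)² = 1.6889² = 2.8524.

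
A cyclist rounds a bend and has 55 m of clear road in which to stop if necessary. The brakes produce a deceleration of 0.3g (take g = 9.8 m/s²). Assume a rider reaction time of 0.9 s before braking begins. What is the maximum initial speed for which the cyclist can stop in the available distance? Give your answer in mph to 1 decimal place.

a = 0.3 × 9.8 = 2.940 m/s².
Stopping distance: v·t_r + v²/(2a) = 55 with t_r = 0.9 s and a = 2.940 m/s².
So v² + 5.292 v − 323.40 = 0.
Positive root: v = −a·t_r + √((a·t_r)² + 2a·d) = −2.646 + √(7.001 + 323.40) = 15.5309 m/s.
15.5309 m/s ÷ 0.44704 = 34.742 mph.

Maximum speed ≈ 34.7 mph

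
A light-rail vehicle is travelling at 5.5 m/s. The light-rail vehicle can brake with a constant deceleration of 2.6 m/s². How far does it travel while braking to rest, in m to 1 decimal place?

Braking distance ≈ 5.8 m

Braking distance = v²/(2a) = 5.5000² / (2 × 2.600) = 30.250 / 5.200 = 5.817 m.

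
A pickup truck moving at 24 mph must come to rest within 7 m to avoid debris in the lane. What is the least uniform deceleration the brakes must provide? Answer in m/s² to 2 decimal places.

Required deceleration ≈ 8.22 m/s²

24 mph × 0.44704 = 10.7290 m/s.
v² = 2a·d ⇒ a = v²/(2d) = 10.7290² / (2 × 7.000) = 115.111 / 14.000 = 8.2222 m/s².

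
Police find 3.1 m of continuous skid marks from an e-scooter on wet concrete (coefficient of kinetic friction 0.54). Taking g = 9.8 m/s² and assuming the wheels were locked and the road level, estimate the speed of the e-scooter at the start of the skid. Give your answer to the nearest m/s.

Initial speed ≈ 6 m/s

Deceleration a = μg = 0.54 × 9.8 = 5.292 m/s².
v = √(2a·d) = √(2 × 5.292 × 3.1) = √32.810 = 5.7280 m/s.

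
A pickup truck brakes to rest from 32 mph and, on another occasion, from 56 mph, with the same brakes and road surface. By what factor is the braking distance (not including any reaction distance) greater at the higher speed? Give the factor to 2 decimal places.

Factor ≈ 3.06

Braking distance d = v²/(2a), so with a fixed, d ∝ v².
Factor = (56/32)² = 1.7500² = 3.0625.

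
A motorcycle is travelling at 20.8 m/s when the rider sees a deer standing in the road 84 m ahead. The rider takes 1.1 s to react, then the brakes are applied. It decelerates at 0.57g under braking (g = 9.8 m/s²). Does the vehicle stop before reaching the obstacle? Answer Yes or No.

a = 0.57 × 9.8 = 5.586 m/s².
Reaction distance = 20.8000 × 1.1 = 22.880 m.
Braking distance = v²/(2a) = 432.640 / 11.172 = 38.725 m.
Total stopping distance = 22.880 + 38.725 = 61.605 m, vs 84 m available — it stops with 84 − 61.605 = 22.395 m to spare.

Yes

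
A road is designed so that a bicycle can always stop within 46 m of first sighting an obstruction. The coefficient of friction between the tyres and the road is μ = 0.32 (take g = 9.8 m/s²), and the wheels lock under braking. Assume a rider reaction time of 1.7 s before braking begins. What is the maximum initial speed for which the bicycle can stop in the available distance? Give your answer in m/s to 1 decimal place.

Maximum speed ≈ 12.5 m/s

a = μg = 0.32 × 9.8 = 3.136 m/s².
Stopping distance: v·t_r + v²/(2a) = 46 with t_r = 1.7 s and a = 3.136 m/s².
So v² + 10.662 v − 288.51 = 0.
Positive root: v = −a·t_r + √((a·t_r)² + 2a·d) = −5.331 + √(28.420 + 288.51) = 12.4715 m/s.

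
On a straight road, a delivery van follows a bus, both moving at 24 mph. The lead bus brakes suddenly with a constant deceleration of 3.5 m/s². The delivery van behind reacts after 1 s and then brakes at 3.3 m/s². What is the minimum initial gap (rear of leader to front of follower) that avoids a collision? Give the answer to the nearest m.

24 mph × 0.44704 = 10.7290 m/s.
Leader travels v²/(2a_L) = 115.111 / 7.000 = 16.444 m before stopping.
Follower covers v·t_r = 10.7290 × 1 = 10.729 m while reacting, then v²/(2a_F) = 115.111 / 6.600 = 17.441 m while braking, for a total of 10.729 + 17.441 = 28.170 m.
Since a_F ≤ a_L and the follower starts braking later, the follower is never slower than the leader, so the closest approach is when both have stopped.
Minimum gap = 28.170 − 16.444 = 11.726 m.

Minimum gap ≈ 12 m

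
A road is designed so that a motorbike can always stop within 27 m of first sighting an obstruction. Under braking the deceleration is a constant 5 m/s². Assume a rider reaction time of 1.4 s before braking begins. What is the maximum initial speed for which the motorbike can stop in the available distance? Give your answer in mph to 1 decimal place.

Maximum speed ≈ 24.3 mph

Stopping distance: v·t_r + v²/(2a) = 27 with t_r = 1.4 s and a = 5.000 m/s².
So v² + 14.000 v − 270.00 = 0.
Positive root: v = −a·t_r + √((a·t_r)² + 2a·d) = −7.000 + √(49.000 + 270.00) = 10.8606 m/s.
10.8606 m/s ÷ 0.44704 = 24.294 mph.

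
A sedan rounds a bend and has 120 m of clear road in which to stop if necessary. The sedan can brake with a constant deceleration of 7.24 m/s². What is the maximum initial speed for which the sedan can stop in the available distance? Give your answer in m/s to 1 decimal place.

Maximum speed ≈ 41.7 m/s

v²/(2a) = d ⇒ v = √(2 × 7.240 × 120) = √1737.60 = 41.6845 m/s.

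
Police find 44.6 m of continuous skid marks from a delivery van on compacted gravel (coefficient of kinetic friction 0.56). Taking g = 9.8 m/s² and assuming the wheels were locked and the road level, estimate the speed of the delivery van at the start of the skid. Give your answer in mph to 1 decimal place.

Initial speed ≈ 49.5 mph

Deceleration a = μg = 0.56 × 9.8 = 5.488 m/s².
v = √(2a·d) = √(2 × 5.488 × 44.6) = √489.530 = 22.1253 m/s.
= 22.1253 ÷ 0.44704 = 49.493 mph.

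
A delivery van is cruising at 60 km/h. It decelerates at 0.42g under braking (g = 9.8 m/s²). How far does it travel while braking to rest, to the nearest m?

60 km/h ÷ 3.6 = 16.6667 m/s.
a = 0.42 × 9.8 = 4.116 m/s².
Braking distance = v²/(2a) = 16.6667² / (2 × 4.116) = 277.779 / 8.232 = 33.744 m.

Braking distance ≈ 34 m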